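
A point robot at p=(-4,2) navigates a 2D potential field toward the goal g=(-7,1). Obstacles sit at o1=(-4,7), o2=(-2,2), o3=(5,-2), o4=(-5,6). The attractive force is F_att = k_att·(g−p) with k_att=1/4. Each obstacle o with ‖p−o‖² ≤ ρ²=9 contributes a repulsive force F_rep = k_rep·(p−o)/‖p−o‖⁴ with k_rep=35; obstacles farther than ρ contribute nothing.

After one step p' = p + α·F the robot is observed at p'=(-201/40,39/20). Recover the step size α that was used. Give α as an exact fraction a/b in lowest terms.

F_att = 1/4·(g−p) = 1/4·(-3,-1) = (-0.7500,-0.2500)
o1: d²=25 > ρ²=9 → inactive
o2: d²=4 ≤ ρ²=9; F_rep = 35·(-2,0)/4² = (-4.3750,0.0000)
o3: d²=97 > ρ²=9 → inactive
o4: d²=17 > ρ²=9 → inactive
F = F_att + ΣF_rep = (-5.1250,-0.2500)
Δp = p'−p = (-1.0250,-0.0500); α = Δx/Fx = (-41/40) / (-41/8) = 1/5
check: Δy/Fy = (-1/20) / (-1/4) = 1/5 ✓

α = 1/5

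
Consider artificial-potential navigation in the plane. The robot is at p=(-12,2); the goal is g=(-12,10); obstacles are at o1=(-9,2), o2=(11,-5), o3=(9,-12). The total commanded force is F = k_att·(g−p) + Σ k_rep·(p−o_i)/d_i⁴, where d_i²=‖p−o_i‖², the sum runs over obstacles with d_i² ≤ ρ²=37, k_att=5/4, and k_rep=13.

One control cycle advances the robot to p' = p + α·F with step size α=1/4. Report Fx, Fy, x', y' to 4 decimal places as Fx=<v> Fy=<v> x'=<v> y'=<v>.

Fx=-0.4815 Fy=10.0000 x'=-12.1204 y'=4.5000

F_att = 5/4·(g−p) = 5/4·(0,8) = (0.0000,10.0000)
o1: d²=9 ≤ ρ²=37; F_rep = 13·(-3,0)/9² = (-0.4815,0.0000)
o2: d²=578 > ρ²=37 → inactive
o3: d²=637 > ρ²=37 → inactive
F = F_att + ΣF_rep = (-0.4815,10.0000)
p' = p + 1/4·F = (-12.1204,4.5000)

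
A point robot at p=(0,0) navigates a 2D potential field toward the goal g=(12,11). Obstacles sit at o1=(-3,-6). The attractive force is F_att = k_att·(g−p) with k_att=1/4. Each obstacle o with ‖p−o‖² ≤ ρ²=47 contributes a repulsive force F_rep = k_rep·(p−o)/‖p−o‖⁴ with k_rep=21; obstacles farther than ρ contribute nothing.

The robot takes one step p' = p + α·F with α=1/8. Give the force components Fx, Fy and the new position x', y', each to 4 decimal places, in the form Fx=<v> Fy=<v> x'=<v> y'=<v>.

F_att = 1/4·(g−p) = 1/4·(12,11) = (3.0000,2.7500)
o1: d²=45 ≤ ρ²=47; F_rep = 21·(3,6)/45² = (0.0311,0.0622)
F = F_att + ΣF_rep = (3.0311,2.8122)
p' = p + 1/8·F = (0.3789,0.3515)

Fx=3.0311 Fy=2.8122 x'=0.3789 y'=0.3515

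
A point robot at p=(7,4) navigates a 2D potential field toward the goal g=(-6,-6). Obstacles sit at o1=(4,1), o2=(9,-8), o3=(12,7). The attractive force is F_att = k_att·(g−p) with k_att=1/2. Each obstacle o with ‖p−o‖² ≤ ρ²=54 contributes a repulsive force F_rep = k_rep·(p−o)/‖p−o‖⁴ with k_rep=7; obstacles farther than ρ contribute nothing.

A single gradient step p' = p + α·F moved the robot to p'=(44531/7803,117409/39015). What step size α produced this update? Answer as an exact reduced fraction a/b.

α = 1/5

F_att = 1/2·(g−p) = 1/2·(-13,-10) = (-6.5000,-5.0000)
o1: d²=18 ≤ ρ²=54; F_rep = 7·(3,3)/18² = (0.0648,0.0648)
o2: d²=148 > ρ²=54 → inactive
o3: d²=34 ≤ ρ²=54; F_rep = 7·(-5,-3)/34² = (-0.0303,-0.0182)
F = F_att + ΣF_rep = (-6.4655,-4.9534)
Δp = p'−p = (-1.2931,-0.9907); α = Δx/Fx = (-10090/7803) / (-50450/7803) = 1/5
check: Δy/Fy = (-38651/39015) / (-38651/7803) = 1/5 ✓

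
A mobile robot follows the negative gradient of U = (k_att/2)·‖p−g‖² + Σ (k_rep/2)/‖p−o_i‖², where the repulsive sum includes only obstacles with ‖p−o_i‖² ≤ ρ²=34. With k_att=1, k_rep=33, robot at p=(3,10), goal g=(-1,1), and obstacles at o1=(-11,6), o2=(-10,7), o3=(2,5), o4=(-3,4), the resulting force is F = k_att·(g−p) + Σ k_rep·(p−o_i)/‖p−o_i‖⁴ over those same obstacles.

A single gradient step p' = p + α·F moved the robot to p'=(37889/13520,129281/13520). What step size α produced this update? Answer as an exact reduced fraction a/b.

α = 1/20

F_att = 1·(g−p) = 1·(-4,-9) = (-4.0000,-9.0000)
o1: d²=212 > ρ²=34 → inactive
o2: d²=178 > ρ²=34 → inactive
o3: d²=26 ≤ ρ²=34; F_rep = 33·(1,5)/26² = (0.0488,0.2441)
o4: d²=72 > ρ²=34 → inactive
F = F_att + ΣF_rep = (-3.9512,-8.7559)
Δp = p'−p = (-0.1976,-0.4378); α = Δx/Fx = (-2671/13520) / (-2671/676) = 1/20
check: Δy/Fy = (-5919/13520) / (-5919/676) = 1/20 ✓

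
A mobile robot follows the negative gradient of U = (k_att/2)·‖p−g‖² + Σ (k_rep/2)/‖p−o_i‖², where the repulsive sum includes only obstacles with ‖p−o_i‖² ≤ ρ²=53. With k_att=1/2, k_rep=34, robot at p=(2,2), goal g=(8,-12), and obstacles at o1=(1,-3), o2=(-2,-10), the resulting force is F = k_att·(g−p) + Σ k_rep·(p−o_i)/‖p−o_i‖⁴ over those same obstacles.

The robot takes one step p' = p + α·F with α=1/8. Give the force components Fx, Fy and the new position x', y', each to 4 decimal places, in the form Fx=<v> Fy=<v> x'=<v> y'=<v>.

Fx=3.0503 Fy=-6.7485 x'=2.3813 y'=1.1564

F_att = 1/2·(g−p) = 1/2·(6,-14) = (3.0000,-7.0000)
o1: d²=26 ≤ ρ²=53; F_rep = 34·(1,5)/26² = (0.0503,0.2515)
o2: d²=160 > ρ²=53 → inactive
F = F_att + ΣF_rep = (3.0503,-6.7485)
p' = p + 1/8·F = (2.3813,1.1564)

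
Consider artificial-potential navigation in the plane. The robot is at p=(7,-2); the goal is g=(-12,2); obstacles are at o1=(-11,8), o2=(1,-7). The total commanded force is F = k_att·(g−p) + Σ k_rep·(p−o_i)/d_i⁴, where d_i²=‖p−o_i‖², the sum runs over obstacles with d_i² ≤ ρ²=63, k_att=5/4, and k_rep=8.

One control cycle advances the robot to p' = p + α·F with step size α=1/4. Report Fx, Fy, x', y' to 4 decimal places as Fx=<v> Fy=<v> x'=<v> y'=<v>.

F_att = 5/4·(g−p) = 5/4·(-19,4) = (-23.7500,5.0000)
o1: d²=424 > ρ²=63 → inactive
o2: d²=61 ≤ ρ²=63; F_rep = 8·(6,5)/61² = (0.0129,0.0107)
F = F_att + ΣF_rep = (-23.7371,5.0107)
p' = p + 1/4·F = (1.0657,-0.7473)

Fx=-23.7371 Fy=5.0107 x'=1.0657 y'=-0.7473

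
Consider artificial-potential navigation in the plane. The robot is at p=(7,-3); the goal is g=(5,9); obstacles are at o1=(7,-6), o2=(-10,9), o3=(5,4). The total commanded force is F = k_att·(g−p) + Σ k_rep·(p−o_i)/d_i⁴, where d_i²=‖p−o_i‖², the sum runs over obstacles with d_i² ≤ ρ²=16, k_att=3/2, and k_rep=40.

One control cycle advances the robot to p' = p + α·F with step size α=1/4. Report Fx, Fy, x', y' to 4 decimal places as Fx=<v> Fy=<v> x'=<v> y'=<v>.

Fx=-3.0000 Fy=19.4815 x'=6.2500 y'=1.8704

F_att = 3/2·(g−p) = 3/2·(-2,12) = (-3.0000,18.0000)
o1: d²=9 ≤ ρ²=16; F_rep = 40·(0,3)/9² = (0.0000,1.4815)
o2: d²=433 > ρ²=16 → inactive
o3: d²=53 > ρ²=16 → inactive
F = F_att + ΣF_rep = (-3.0000,19.4815)
p' = p + 1/4·F = (6.2500,1.8704)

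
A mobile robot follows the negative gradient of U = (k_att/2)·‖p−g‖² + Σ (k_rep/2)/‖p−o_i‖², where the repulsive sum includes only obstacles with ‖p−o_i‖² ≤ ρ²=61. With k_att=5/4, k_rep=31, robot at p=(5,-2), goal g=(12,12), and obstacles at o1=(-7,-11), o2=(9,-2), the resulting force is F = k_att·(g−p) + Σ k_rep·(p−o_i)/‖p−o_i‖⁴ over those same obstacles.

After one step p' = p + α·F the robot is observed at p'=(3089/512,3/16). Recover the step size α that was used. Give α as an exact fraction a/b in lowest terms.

α = 1/8

F_att = 5/4·(g−p) = 5/4·(7,14) = (8.7500,17.5000)
o1: d²=225 > ρ²=61 → inactive
o2: d²=16 ≤ ρ²=61; F_rep = 31·(-4,0)/16² = (-0.4844,0.0000)
F = F_att + ΣF_rep = (8.2656,17.5000)
Δp = p'−p = (1.0332,2.1875); α = Δx/Fx = (529/512) / (529/64) = 1/8
check: Δy/Fy = (35/16) / (35/2) = 1/8 ✓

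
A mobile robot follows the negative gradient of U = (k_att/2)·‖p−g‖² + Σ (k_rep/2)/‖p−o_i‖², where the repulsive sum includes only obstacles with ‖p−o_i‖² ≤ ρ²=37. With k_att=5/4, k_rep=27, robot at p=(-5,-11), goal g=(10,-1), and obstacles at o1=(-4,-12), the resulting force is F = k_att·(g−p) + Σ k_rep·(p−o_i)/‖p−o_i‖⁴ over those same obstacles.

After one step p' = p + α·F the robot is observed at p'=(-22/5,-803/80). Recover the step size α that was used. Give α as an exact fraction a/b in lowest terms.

F_att = 5/4·(g−p) = 5/4·(15,10) = (18.7500,12.5000)
o1: d²=2 ≤ ρ²=37; F_rep = 27·(-1,1)/2² = (-6.7500,6.7500)
F = F_att + ΣF_rep = (12.0000,19.2500)
Δp = p'−p = (0.6000,0.9625); α = Δx/Fx = (3/5) / (12) = 1/20
check: Δy/Fy = (77/80) / (77/4) = 1/20 ✓

α = 1/20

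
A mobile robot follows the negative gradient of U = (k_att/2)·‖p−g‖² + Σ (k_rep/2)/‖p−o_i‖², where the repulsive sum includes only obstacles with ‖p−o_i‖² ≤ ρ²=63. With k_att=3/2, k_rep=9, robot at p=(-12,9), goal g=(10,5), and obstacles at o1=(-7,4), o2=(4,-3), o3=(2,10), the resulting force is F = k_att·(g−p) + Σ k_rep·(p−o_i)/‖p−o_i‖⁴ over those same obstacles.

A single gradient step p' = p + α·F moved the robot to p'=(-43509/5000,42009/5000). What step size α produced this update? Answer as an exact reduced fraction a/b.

F_att = 3/2·(g−p) = 3/2·(22,-4) = (33.0000,-6.0000)
o1: d²=50 ≤ ρ²=63; F_rep = 9·(-5,5)/50² = (-0.0180,0.0180)
o2: d²=400 > ρ²=63 → inactive
o3: d²=197 > ρ²=63 → inactive
F = F_att + ΣF_rep = (32.9820,-5.9820)
Δp = p'−p = (3.2982,-0.5982); α = Δx/Fx = (16491/5000) / (16491/500) = 1/10
check: Δy/Fy = (-2991/5000) / (-2991/500) = 1/10 ✓

α = 1/10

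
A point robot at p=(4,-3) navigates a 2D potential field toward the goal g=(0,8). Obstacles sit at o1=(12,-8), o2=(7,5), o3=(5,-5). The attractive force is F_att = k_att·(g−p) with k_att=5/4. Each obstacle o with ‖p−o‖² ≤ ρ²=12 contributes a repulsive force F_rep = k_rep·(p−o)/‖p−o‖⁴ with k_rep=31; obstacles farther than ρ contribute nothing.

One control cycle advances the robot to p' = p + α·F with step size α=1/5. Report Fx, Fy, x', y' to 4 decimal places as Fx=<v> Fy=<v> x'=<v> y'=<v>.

F_att = 5/4·(g−p) = 5/4·(-4,11) = (-5.0000,13.7500)
o1: d²=89 > ρ²=12 → inactive
o2: d²=73 > ρ²=12 → inactive
o3: d²=5 ≤ ρ²=12; F_rep = 31·(-1,2)/5² = (-1.2400,2.4800)
F = F_att + ΣF_rep = (-6.2400,16.2300)
p' = p + 1/5·F = (2.7520,0.2460)

Fx=-6.2400 Fy=16.2300 x'=2.7520 y'=0.2460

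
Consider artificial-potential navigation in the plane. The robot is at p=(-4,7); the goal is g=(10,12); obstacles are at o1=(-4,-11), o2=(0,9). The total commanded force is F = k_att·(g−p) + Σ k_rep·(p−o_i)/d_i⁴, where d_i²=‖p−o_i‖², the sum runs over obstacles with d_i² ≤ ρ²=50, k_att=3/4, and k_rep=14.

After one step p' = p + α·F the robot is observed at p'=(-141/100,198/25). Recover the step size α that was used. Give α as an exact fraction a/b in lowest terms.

α = 1/4

F_att = 3/4·(g−p) = 3/4·(14,5) = (10.5000,3.7500)
o1: d²=324 > ρ²=50 → inactive
o2: d²=20 ≤ ρ²=50; F_rep = 14·(-4,-2)/20² = (-0.1400,-0.0700)
F = F_att + ΣF_rep = (10.3600,3.6800)
Δp = p'−p = (2.5900,0.9200); α = Δx/Fx = (259/100) / (259/25) = 1/4
check: Δy/Fy = (23/25) / (92/25) = 1/4 ✓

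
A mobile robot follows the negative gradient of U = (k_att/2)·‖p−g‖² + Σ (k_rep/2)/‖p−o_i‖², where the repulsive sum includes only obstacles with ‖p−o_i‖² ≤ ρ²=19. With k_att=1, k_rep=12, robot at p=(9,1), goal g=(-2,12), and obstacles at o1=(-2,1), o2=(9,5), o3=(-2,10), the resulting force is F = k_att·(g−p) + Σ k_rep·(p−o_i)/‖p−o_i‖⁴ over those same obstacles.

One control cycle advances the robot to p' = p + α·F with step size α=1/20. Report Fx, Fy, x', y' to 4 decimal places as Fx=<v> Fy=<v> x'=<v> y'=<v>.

Fx=-11.0000 Fy=10.8125 x'=8.4500 y'=1.5406

F_att = 1·(g−p) = 1·(-11,11) = (-11.0000,11.0000)
o1: d²=121 > ρ²=19 → inactive
o2: d²=16 ≤ ρ²=19; F_rep = 12·(0,-4)/16² = (0.0000,-0.1875)
o3: d²=202 > ρ²=19 → inactive
F = F_att + ΣF_rep = (-11.0000,10.8125)
p' = p + 1/20·F = (8.4500,1.5406)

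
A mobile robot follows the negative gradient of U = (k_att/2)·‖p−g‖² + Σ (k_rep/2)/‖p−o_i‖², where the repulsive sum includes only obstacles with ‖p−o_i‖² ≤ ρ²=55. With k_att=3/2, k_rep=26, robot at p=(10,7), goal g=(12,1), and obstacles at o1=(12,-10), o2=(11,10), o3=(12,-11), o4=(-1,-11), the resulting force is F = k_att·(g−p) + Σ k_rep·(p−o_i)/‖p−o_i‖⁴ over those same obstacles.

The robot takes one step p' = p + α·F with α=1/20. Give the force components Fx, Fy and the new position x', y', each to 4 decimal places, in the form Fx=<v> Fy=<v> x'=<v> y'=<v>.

Fx=2.7400 Fy=-9.7800 x'=10.1370 y'=6.5110

F_att = 3/2·(g−p) = 3/2·(2,-6) = (3.0000,-9.0000)
o1: d²=293 > ρ²=55 → inactive
o2: d²=10 ≤ ρ²=55; F_rep = 26·(-1,-3)/10² = (-0.2600,-0.7800)
o3: d²=328 > ρ²=55 → inactive
o4: d²=445 > ρ²=55 → inactive
F = F_att + ΣF_rep = (2.7400,-9.7800)
p' = p + 1/20·F = (10.1370,6.5110)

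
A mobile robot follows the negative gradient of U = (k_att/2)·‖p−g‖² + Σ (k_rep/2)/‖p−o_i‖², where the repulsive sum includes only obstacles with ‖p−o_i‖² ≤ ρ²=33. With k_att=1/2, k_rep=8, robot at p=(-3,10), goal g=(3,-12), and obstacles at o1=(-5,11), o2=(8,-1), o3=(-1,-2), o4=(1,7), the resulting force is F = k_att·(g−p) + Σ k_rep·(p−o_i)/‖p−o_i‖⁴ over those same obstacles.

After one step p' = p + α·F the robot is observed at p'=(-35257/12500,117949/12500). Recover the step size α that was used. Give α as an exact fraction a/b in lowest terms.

F_att = 1/2·(g−p) = 1/2·(6,-22) = (3.0000,-11.0000)
o1: d²=5 ≤ ρ²=33; F_rep = 8·(2,-1)/5² = (0.6400,-0.3200)
o2: d²=242 > ρ²=33 → inactive
o3: d²=148 > ρ²=33 → inactive
o4: d²=25 ≤ ρ²=33; F_rep = 8·(-4,3)/25² = (-0.0512,0.0384)
F = F_att + ΣF_rep = (3.5888,-11.2816)
Δp = p'−p = (0.1794,-0.5641); α = Δx/Fx = (2243/12500) / (2243/625) = 1/20
check: Δy/Fy = (-7051/12500) / (-7051/625) = 1/20 ✓

α = 1/20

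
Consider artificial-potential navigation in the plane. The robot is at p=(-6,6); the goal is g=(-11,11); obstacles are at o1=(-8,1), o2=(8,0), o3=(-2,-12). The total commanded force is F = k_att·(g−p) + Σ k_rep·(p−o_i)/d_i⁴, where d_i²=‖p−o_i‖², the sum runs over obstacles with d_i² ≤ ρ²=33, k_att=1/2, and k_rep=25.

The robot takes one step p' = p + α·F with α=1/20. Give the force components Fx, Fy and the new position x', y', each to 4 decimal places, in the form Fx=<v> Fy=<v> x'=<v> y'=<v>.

Fx=-2.4405 Fy=2.6486 x'=-6.1220 y'=6.1324

F_att = 1/2·(g−p) = 1/2·(-5,5) = (-2.5000,2.5000)
o1: d²=29 ≤ ρ²=33; F_rep = 25·(2,5)/29² = (0.0595,0.1486)
o2: d²=232 > ρ²=33 → inactive
o3: d²=340 > ρ²=33 → inactive
F = F_att + ΣF_rep = (-2.4405,2.6486)
p' = p + 1/20·F = (-6.1220,6.1324)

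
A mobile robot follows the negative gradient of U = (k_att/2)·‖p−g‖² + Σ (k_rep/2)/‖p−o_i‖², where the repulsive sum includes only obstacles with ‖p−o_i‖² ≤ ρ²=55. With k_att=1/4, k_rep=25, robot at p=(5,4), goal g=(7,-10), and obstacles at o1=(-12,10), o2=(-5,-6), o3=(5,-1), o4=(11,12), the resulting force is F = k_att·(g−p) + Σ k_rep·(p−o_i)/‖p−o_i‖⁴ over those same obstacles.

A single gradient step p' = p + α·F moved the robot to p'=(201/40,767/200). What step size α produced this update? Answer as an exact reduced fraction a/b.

α = 1/20

F_att = 1/4·(g−p) = 1/4·(2,-14) = (0.5000,-3.5000)
o1: d²=325 > ρ²=55 → inactive
o2: d²=200 > ρ²=55 → inactive
o3: d²=25 ≤ ρ²=55; F_rep = 25·(0,5)/25² = (0.0000,0.2000)
o4: d²=100 > ρ²=55 → inactive
F = F_att + ΣF_rep = (0.5000,-3.3000)
Δp = p'−p = (0.0250,-0.1650); α = Δx/Fx = (1/40) / (1/2) = 1/20
check: Δy/Fy = (-33/200) / (-33/10) = 1/20 ✓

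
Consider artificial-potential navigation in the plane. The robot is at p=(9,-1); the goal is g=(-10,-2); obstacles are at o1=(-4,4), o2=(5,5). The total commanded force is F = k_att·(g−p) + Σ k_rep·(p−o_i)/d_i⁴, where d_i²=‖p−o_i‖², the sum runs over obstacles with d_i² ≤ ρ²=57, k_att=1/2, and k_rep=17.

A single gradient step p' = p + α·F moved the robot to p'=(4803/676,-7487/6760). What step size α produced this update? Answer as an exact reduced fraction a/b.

F_att = 1/2·(g−p) = 1/2·(-19,-1) = (-9.5000,-0.5000)
o1: d²=194 > ρ²=57 → inactive
o2: d²=52 ≤ ρ²=57; F_rep = 17·(4,-6)/52² = (0.0251,-0.0377)
F = F_att + ΣF_rep = (-9.4749,-0.5377)
Δp = p'−p = (-1.8950,-0.1075); α = Δx/Fx = (-1281/676) / (-6405/676) = 1/5
check: Δy/Fy = (-727/6760) / (-727/1352) = 1/5 ✓

α = 1/5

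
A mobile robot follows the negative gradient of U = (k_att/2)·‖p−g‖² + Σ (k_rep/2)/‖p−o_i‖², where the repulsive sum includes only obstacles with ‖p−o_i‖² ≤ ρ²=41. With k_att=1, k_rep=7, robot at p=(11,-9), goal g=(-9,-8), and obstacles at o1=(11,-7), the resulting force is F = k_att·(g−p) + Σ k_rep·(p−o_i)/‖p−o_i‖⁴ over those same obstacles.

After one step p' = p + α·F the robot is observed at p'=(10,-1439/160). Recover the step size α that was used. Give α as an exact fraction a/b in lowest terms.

F_att = 1·(g−p) = 1·(-20,1) = (-20.0000,1.0000)
o1: d²=4 ≤ ρ²=41; F_rep = 7·(0,-2)/4² = (0.0000,-0.8750)
F = F_att + ΣF_rep = (-20.0000,0.1250)
Δp = p'−p = (-1.0000,0.0063); α = Δx/Fx = (-1) / (-20) = 1/20
check: Δy/Fy = (1/160) / (1/8) = 1/20 ✓

α = 1/20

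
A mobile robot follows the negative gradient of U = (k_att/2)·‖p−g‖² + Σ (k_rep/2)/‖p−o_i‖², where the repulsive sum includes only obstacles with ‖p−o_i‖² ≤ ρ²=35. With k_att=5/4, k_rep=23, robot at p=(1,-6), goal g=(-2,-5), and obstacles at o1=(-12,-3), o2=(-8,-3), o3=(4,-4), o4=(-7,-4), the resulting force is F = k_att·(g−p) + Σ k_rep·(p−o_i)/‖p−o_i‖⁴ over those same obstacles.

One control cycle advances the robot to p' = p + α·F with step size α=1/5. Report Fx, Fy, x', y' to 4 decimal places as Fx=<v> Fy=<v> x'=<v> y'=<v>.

Fx=-4.1583 Fy=0.9778 x'=0.1683 y'=-5.8044

F_att = 5/4·(g−p) = 5/4·(-3,1) = (-3.7500,1.2500)
o1: d²=178 > ρ²=35 → inactive
o2: d²=90 > ρ²=35 → inactive
o3: d²=13 ≤ ρ²=35; F_rep = 23·(-3,-2)/13² = (-0.4083,-0.2722)
o4: d²=68 > ρ²=35 → inactive
F = F_att + ΣF_rep = (-4.1583,0.9778)
p' = p + 1/5·F = (0.1683,-5.8044)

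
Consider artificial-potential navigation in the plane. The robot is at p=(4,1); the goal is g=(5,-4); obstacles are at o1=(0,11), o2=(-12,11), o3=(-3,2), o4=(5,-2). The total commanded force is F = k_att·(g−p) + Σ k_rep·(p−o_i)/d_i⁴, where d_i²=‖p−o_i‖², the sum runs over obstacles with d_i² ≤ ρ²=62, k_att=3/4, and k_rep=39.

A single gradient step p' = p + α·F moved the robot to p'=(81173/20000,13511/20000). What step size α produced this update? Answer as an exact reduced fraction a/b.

α = 1/8

F_att = 3/4·(g−p) = 3/4·(1,-5) = (0.7500,-3.7500)
o1: d²=116 > ρ²=62 → inactive
o2: d²=356 > ρ²=62 → inactive
o3: d²=50 ≤ ρ²=62; F_rep = 39·(7,-1)/50² = (0.1092,-0.0156)
o4: d²=10 ≤ ρ²=62; F_rep = 39·(-1,3)/10² = (-0.3900,1.1700)
F = F_att + ΣF_rep = (0.4692,-2.5956)
Δp = p'−p = (0.0587,-0.3245); α = Δx/Fx = (1173/20000) / (1173/2500) = 1/8
check: Δy/Fy = (-6489/20000) / (-6489/2500) = 1/8 ✓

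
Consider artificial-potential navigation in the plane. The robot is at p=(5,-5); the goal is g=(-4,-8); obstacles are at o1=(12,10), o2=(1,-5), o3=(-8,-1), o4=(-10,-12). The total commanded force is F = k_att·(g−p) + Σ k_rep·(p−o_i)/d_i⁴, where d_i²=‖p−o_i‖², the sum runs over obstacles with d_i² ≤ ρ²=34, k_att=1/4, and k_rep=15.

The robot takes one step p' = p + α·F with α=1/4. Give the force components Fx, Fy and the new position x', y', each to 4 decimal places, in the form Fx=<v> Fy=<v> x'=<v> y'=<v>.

F_att = 1/4·(g−p) = 1/4·(-9,-3) = (-2.2500,-0.7500)
o1: d²=274 > ρ²=34 → inactive
o2: d²=16 ≤ ρ²=34; F_rep = 15·(4,0)/16² = (0.2344,0.0000)
o3: d²=185 > ρ²=34 → inactive
o4: d²=274 > ρ²=34 → inactive
F = F_att + ΣF_rep = (-2.0156,-0.7500)
p' = p + 1/4·F = (4.4961,-5.1875)

Fx=-2.0156 Fy=-0.7500 x'=4.4961 y'=-5.1875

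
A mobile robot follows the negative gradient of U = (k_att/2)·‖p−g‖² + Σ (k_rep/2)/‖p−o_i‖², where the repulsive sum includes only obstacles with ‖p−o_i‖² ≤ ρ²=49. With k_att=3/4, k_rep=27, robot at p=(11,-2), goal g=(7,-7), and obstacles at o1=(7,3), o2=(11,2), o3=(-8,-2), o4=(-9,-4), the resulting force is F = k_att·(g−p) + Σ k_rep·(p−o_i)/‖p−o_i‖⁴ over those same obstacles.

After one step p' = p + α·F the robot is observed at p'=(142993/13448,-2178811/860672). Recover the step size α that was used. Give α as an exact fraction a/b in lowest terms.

α = 1/8

F_att = 3/4·(g−p) = 3/4·(-4,-5) = (-3.0000,-3.7500)
o1: d²=41 ≤ ρ²=49; F_rep = 27·(4,-5)/41² = (0.0642,-0.0803)
o2: d²=16 ≤ ρ²=49; F_rep = 27·(0,-4)/16² = (0.0000,-0.4219)
o3: d²=361 > ρ²=49 → inactive
o4: d²=404 > ρ²=49 → inactive
F = F_att + ΣF_rep = (-2.9358,-4.2522)
Δp = p'−p = (-0.3670,-0.5315); α = Δx/Fx = (-4935/13448) / (-4935/1681) = 1/8
check: Δy/Fy = (-457467/860672) / (-457467/107584) = 1/8 ✓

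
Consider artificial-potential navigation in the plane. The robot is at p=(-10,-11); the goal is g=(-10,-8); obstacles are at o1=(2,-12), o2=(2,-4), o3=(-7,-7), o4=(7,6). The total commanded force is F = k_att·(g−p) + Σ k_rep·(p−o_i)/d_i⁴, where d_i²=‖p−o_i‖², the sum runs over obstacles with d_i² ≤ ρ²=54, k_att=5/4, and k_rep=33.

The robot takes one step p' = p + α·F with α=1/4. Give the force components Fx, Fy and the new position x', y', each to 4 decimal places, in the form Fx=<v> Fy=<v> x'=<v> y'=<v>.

F_att = 5/4·(g−p) = 5/4·(0,3) = (0.0000,3.7500)
o1: d²=145 > ρ²=54 → inactive
o2: d²=193 > ρ²=54 → inactive
o3: d²=25 ≤ ρ²=54; F_rep = 33·(-3,-4)/25² = (-0.1584,-0.2112)
o4: d²=578 > ρ²=54 → inactive
F = F_att + ΣF_rep = (-0.1584,3.5388)
p' = p + 1/4·F = (-10.0396,-10.1153)

Fx=-0.1584 Fy=3.5388 x'=-10.0396 y'=-10.1153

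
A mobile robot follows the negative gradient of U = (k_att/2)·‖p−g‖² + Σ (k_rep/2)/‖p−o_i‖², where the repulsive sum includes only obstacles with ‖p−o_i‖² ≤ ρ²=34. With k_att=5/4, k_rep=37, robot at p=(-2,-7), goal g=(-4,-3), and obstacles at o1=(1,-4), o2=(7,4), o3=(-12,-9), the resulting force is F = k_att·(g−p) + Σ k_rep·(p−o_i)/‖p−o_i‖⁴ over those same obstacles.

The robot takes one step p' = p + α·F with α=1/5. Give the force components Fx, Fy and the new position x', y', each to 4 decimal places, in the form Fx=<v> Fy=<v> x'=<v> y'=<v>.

Fx=-2.8426 Fy=4.6574 x'=-2.5685 y'=-6.0685

F_att = 5/4·(g−p) = 5/4·(-2,4) = (-2.5000,5.0000)
o1: d²=18 ≤ ρ²=34; F_rep = 37·(-3,-3)/18² = (-0.3426,-0.3426)
o2: d²=202 > ρ²=34 → inactive
o3: d²=104 > ρ²=34 → inactive
F = F_att + ΣF_rep = (-2.8426,4.6574)
p' = p + 1/5·F = (-2.5685,-6.0685)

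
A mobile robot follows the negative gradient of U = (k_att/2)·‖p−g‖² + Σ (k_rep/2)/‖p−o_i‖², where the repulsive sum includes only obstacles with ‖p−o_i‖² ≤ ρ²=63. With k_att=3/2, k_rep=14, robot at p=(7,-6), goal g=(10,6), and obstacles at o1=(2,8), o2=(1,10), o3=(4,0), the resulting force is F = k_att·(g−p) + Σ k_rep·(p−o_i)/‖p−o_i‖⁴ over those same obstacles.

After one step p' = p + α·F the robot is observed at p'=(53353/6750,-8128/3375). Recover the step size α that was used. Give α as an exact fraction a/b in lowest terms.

α = 1/5

F_att = 3/2·(g−p) = 3/2·(3,12) = (4.5000,18.0000)
o1: d²=221 > ρ²=63 → inactive
o2: d²=292 > ρ²=63 → inactive
o3: d²=45 ≤ ρ²=63; F_rep = 14·(3,-6)/45² = (0.0207,-0.0415)
F = F_att + ΣF_rep = (4.5207,17.9585)
Δp = p'−p = (0.9041,3.5917); α = Δx/Fx = (6103/6750) / (6103/1350) = 1/5
check: Δy/Fy = (12122/3375) / (12122/675) = 1/5 ✓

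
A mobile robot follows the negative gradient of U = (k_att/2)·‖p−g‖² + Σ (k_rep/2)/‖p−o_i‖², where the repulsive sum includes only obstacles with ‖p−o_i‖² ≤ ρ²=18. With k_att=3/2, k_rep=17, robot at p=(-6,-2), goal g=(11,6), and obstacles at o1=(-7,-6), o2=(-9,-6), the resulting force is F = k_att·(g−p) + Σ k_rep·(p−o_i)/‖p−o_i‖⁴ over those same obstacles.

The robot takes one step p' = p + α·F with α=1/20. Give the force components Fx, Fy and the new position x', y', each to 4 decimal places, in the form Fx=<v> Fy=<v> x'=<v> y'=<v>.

Fx=25.5588 Fy=12.2353 x'=-4.7221 y'=-1.3882

F_att = 3/2·(g−p) = 3/2·(17,8) = (25.5000,12.0000)
o1: d²=17 ≤ ρ²=18; F_rep = 17·(1,4)/17² = (0.0588,0.2353)
o2: d²=25 > ρ²=18 → inactive
F = F_att + ΣF_rep = (25.5588,12.2353)
p' = p + 1/20·F = (-4.7221,-1.3882)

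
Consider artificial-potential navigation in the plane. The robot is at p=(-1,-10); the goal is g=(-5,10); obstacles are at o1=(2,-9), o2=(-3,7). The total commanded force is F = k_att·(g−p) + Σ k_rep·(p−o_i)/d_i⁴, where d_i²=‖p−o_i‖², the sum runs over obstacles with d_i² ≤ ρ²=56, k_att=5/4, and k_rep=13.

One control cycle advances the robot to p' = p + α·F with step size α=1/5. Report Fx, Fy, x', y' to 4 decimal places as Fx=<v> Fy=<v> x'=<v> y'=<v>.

Fx=-5.3900 Fy=24.8700 x'=-2.0780 y'=-5.0260

F_att = 5/4·(g−p) = 5/4·(-4,20) = (-5.0000,25.0000)
o1: d²=10 ≤ ρ²=56; F_rep = 13·(-3,-1)/10² = (-0.3900,-0.1300)
o2: d²=293 > ρ²=56 → inactive
F = F_att + ΣF_rep = (-5.3900,24.8700)
p' = p + 1/5·F = (-2.0780,-5.0260)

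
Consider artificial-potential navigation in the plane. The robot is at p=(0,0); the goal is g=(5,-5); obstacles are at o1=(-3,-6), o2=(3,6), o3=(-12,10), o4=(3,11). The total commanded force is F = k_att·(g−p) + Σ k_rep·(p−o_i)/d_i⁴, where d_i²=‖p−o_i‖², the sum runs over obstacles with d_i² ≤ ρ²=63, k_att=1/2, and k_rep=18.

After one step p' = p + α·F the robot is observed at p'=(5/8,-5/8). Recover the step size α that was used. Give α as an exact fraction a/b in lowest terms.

α = 1/4

F_att = 1/2·(g−p) = 1/2·(5,-5) = (2.5000,-2.5000)
o1: d²=45 ≤ ρ²=63; F_rep = 18·(3,6)/45² = (0.0267,0.0533)
o2: d²=45 ≤ ρ²=63; F_rep = 18·(-3,-6)/45² = (-0.0267,-0.0533)
o3: d²=244 > ρ²=63 → inactive
o4: d²=130 > ρ²=63 → inactive
F = F_att + ΣF_rep = (2.5000,-2.5000)
Δp = p'−p = (0.6250,-0.6250); α = Δx/Fx = (5/8) / (5/2) = 1/4
check: Δy/Fy = (-5/8) / (-5/2) = 1/4 ✓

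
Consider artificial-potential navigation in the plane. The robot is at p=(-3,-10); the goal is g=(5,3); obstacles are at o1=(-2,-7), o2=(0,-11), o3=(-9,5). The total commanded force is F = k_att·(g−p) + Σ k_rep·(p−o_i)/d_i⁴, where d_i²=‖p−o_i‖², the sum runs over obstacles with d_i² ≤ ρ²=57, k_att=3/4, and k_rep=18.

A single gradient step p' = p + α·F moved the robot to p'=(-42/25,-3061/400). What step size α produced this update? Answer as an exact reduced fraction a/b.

α = 1/4

F_att = 3/4·(g−p) = 3/4·(8,13) = (6.0000,9.7500)
o1: d²=10 ≤ ρ²=57; F_rep = 18·(-1,-3)/10² = (-0.1800,-0.5400)
o2: d²=10 ≤ ρ²=57; F_rep = 18·(-3,1)/10² = (-0.5400,0.1800)
o3: d²=261 > ρ²=57 → inactive
F = F_att + ΣF_rep = (5.2800,9.3900)
Δp = p'−p = (1.3200,2.3475); α = Δx/Fx = (33/25) / (132/25) = 1/4
check: Δy/Fy = (939/400) / (939/100) = 1/4 ✓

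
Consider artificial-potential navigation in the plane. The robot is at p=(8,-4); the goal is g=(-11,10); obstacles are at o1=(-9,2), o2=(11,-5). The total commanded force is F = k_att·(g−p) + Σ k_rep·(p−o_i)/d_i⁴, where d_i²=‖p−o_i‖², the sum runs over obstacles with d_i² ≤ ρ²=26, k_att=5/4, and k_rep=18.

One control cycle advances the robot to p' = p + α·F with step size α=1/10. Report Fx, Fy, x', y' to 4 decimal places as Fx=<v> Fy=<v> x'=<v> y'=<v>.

F_att = 5/4·(g−p) = 5/4·(-19,14) = (-23.7500,17.5000)
o1: d²=325 > ρ²=26 → inactive
o2: d²=10 ≤ ρ²=26; F_rep = 18·(-3,1)/10² = (-0.5400,0.1800)
F = F_att + ΣF_rep = (-24.2900,17.6800)
p' = p + 1/10·F = (5.5710,-2.2320)

Fx=-24.2900 Fy=17.6800 x'=5.5710 y'=-2.2320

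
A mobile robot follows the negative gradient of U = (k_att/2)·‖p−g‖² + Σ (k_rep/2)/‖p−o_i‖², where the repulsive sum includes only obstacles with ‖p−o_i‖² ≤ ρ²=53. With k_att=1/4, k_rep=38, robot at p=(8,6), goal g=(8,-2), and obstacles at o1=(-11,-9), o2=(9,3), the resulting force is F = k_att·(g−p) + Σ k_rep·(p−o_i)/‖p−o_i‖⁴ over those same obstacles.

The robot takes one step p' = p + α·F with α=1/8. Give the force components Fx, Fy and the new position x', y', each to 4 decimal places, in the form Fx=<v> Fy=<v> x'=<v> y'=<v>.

Fx=-0.3800 Fy=-0.8600 x'=7.9525 y'=5.8925

F_att = 1/4·(g−p) = 1/4·(0,-8) = (0.0000,-2.0000)
o1: d²=586 > ρ²=53 → inactive
o2: d²=10 ≤ ρ²=53; F_rep = 38·(-1,3)/10² = (-0.3800,1.1400)
F = F_att + ΣF_rep = (-0.3800,-0.8600)
p' = p + 1/8·F = (7.9525,5.8925)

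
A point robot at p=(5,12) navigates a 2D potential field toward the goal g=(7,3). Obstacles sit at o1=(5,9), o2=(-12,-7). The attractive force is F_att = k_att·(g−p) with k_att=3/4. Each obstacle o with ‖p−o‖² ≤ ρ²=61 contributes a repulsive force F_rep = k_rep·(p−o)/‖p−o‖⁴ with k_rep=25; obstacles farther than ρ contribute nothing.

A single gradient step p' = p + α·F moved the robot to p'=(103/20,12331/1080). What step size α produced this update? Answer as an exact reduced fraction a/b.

F_att = 3/4·(g−p) = 3/4·(2,-9) = (1.5000,-6.7500)
o1: d²=9 ≤ ρ²=61; F_rep = 25·(0,3)/9² = (0.0000,0.9259)
o2: d²=650 > ρ²=61 → inactive
F = F_att + ΣF_rep = (1.5000,-5.8241)
Δp = p'−p = (0.1500,-0.5824); α = Δx/Fx = (3/20) / (3/2) = 1/10
check: Δy/Fy = (-629/1080) / (-629/108) = 1/10 ✓

α = 1/10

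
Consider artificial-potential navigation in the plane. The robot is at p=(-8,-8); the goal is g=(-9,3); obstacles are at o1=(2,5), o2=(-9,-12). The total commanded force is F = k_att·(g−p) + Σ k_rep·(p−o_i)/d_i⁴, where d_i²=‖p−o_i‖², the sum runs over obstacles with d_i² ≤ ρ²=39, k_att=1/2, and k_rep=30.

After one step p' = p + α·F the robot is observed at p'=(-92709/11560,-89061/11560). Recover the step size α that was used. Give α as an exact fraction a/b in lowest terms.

α = 1/20

F_att = 1/2·(g−p) = 1/2·(-1,11) = (-0.5000,5.5000)
o1: d²=269 > ρ²=39 → inactive
o2: d²=17 ≤ ρ²=39; F_rep = 30·(1,4)/17² = (0.1038,0.4152)
F = F_att + ΣF_rep = (-0.3962,5.9152)
Δp = p'−p = (-0.0198,0.2958); α = Δx/Fx = (-229/11560) / (-229/578) = 1/20
check: Δy/Fy = (3419/11560) / (3419/578) = 1/20 ✓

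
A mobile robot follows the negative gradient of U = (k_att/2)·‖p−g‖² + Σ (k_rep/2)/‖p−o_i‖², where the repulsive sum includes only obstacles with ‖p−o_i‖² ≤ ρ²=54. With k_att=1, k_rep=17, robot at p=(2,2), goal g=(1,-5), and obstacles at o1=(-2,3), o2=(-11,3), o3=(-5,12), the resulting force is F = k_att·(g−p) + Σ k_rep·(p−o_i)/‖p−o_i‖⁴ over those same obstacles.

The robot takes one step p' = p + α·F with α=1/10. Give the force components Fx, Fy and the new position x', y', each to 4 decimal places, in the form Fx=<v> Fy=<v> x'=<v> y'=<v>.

Fx=-0.7647 Fy=-7.0588 x'=1.9235 y'=1.2941

F_att = 1·(g−p) = 1·(-1,-7) = (-1.0000,-7.0000)
o1: d²=17 ≤ ρ²=54; F_rep = 17·(4,-1)/17² = (0.2353,-0.0588)
o2: d²=170 > ρ²=54 → inactive
o3: d²=149 > ρ²=54 → inactive
F = F_att + ΣF_rep = (-0.7647,-7.0588)
p' = p + 1/10·F = (1.9235,1.2941)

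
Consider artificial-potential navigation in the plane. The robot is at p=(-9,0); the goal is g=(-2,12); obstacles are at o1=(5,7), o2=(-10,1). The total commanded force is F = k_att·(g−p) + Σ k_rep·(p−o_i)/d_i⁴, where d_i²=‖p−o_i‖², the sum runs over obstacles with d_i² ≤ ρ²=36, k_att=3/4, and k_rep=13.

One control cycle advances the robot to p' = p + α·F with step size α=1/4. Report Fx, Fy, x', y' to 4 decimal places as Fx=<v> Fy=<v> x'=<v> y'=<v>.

Fx=8.5000 Fy=5.7500 x'=-6.8750 y'=1.4375

F_att = 3/4·(g−p) = 3/4·(7,12) = (5.2500,9.0000)
o1: d²=245 > ρ²=36 → inactive
o2: d²=2 ≤ ρ²=36; F_rep = 13·(1,-1)/2² = (3.2500,-3.2500)
F = F_att + ΣF_rep = (8.5000,5.7500)
p' = p + 1/4·F = (-6.8750,1.4375)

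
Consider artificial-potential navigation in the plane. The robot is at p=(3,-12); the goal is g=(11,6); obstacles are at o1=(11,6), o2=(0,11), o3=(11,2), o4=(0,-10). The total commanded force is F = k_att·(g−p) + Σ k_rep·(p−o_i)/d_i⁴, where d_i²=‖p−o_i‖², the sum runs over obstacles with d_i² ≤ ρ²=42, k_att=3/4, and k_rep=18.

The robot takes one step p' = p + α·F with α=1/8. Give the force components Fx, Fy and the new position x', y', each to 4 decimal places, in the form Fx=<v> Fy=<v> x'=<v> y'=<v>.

Fx=6.3195 Fy=13.2870 x'=3.7899 y'=-10.3391

F_att = 3/4·(g−p) = 3/4·(8,18) = (6.0000,13.5000)
o1: d²=388 > ρ²=42 → inactive
o2: d²=538 > ρ²=42 → inactive
o3: d²=260 > ρ²=42 → inactive
o4: d²=13 ≤ ρ²=42; F_rep = 18·(3,-2)/13² = (0.3195,-0.2130)
F = F_att + ΣF_rep = (6.3195,13.2870)
p' = p + 1/8·F = (3.7899,-10.3391)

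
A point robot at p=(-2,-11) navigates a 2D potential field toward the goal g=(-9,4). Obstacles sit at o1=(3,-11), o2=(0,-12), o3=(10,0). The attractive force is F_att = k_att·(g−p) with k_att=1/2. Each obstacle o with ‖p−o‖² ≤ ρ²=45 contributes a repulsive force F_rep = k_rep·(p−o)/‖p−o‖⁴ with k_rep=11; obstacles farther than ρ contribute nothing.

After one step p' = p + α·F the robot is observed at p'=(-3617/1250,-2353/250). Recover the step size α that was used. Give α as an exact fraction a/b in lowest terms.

α = 1/5

F_att = 1/2·(g−p) = 1/2·(-7,15) = (-3.5000,7.5000)
o1: d²=25 ≤ ρ²=45; F_rep = 11·(-5,0)/25² = (-0.0880,0.0000)
o2: d²=5 ≤ ρ²=45; F_rep = 11·(-2,1)/5² = (-0.8800,0.4400)
o3: d²=265 > ρ²=45 → inactive
F = F_att + ΣF_rep = (-4.4680,7.9400)
Δp = p'−p = (-0.8936,1.5880); α = Δx/Fx = (-1117/1250) / (-1117/250) = 1/5
check: Δy/Fy = (397/250) / (397/50) = 1/5 ✓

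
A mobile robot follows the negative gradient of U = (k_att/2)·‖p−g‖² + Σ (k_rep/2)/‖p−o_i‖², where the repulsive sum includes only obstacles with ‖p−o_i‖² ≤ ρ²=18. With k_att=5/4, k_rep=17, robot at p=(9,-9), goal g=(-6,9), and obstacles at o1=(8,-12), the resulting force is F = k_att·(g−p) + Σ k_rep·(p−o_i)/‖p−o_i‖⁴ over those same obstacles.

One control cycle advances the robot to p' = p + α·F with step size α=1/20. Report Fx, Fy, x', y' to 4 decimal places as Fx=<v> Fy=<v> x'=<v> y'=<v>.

Fx=-18.5800 Fy=23.0100 x'=8.0710 y'=-7.8495

F_att = 5/4·(g−p) = 5/4·(-15,18) = (-18.7500,22.5000)
o1: d²=10 ≤ ρ²=18; F_rep = 17·(1,3)/10² = (0.1700,0.5100)
F = F_att + ΣF_rep = (-18.5800,23.0100)
p' = p + 1/20·F = (8.0710,-7.8495)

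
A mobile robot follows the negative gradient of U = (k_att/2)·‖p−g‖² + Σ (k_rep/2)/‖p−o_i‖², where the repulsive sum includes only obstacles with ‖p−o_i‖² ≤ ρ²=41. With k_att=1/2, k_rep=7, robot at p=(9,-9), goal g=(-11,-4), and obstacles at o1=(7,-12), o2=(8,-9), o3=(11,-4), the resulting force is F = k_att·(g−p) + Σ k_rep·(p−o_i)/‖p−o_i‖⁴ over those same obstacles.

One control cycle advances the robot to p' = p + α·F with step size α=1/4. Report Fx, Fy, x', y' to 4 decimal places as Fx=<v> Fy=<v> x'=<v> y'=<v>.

F_att = 1/2·(g−p) = 1/2·(-20,5) = (-10.0000,2.5000)
o1: d²=13 ≤ ρ²=41; F_rep = 7·(2,3)/13² = (0.0828,0.1243)
o2: d²=1 ≤ ρ²=41; F_rep = 7·(1,0)/1² = (7.0000,0.0000)
o3: d²=29 ≤ ρ²=41; F_rep = 7·(-2,-5)/29² = (-0.0166,-0.0416)
F = F_att + ΣF_rep = (-2.9338,2.5826)
p' = p + 1/4·F = (8.2665,-8.3543)

Fx=-2.9338 Fy=2.5826 x'=8.2665 y'=-8.3543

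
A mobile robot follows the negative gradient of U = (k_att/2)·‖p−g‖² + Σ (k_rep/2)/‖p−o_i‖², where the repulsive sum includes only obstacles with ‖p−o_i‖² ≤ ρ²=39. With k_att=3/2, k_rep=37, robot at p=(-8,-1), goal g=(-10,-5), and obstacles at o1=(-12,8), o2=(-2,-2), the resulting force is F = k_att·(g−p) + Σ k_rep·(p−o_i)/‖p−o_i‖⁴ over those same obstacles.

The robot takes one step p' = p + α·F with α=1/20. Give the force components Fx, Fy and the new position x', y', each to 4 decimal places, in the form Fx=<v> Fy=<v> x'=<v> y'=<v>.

Fx=-3.1622 Fy=-5.9730 x'=-8.1581 y'=-1.2986

F_att = 3/2·(g−p) = 3/2·(-2,-4) = (-3.0000,-6.0000)
o1: d²=97 > ρ²=39 → inactive
o2: d²=37 ≤ ρ²=39; F_rep = 37·(-6,1)/37² = (-0.1622,0.0270)
F = F_att + ΣF_rep = (-3.1622,-5.9730)
p' = p + 1/20·F = (-8.1581,-1.2986)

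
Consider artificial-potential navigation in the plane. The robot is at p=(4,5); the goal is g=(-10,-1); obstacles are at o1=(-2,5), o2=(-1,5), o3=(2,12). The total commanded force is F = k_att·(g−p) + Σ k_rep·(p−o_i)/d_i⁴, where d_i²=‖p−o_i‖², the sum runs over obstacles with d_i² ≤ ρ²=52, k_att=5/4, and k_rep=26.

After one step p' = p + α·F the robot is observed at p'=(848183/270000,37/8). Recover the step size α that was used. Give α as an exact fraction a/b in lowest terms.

α = 1/20

F_att = 5/4·(g−p) = 5/4·(-14,-6) = (-17.5000,-7.5000)
o1: d²=36 ≤ ρ²=52; F_rep = 26·(6,0)/36² = (0.1204,0.0000)
o2: d²=25 ≤ ρ²=52; F_rep = 26·(5,0)/25² = (0.2080,0.0000)
o3: d²=53 > ρ²=52 → inactive
F = F_att + ΣF_rep = (-17.1716,-7.5000)
Δp = p'−p = (-0.8586,-0.3750); α = Δx/Fx = (-231817/270000) / (-231817/13500) = 1/20
check: Δy/Fy = (-3/8) / (-15/2) = 1/20 ✓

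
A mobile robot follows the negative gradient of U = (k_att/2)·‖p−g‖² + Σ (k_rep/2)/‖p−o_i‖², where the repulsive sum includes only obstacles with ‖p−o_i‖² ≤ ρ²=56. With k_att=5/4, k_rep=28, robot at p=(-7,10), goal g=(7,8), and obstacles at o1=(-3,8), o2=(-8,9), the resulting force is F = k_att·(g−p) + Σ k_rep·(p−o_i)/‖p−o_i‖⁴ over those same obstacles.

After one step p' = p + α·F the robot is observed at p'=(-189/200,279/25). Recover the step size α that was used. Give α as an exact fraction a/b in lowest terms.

α = 1/4

F_att = 5/4·(g−p) = 5/4·(14,-2) = (17.5000,-2.5000)
o1: d²=20 ≤ ρ²=56; F_rep = 28·(-4,2)/20² = (-0.2800,0.1400)
o2: d²=2 ≤ ρ²=56; F_rep = 28·(1,1)/2² = (7.0000,7.0000)
F = F_att + ΣF_rep = (24.2200,4.6400)
Δp = p'−p = (6.0550,1.1600); α = Δx/Fx = (1211/200) / (1211/50) = 1/4
check: Δy/Fy = (29/25) / (116/25) = 1/4 ✓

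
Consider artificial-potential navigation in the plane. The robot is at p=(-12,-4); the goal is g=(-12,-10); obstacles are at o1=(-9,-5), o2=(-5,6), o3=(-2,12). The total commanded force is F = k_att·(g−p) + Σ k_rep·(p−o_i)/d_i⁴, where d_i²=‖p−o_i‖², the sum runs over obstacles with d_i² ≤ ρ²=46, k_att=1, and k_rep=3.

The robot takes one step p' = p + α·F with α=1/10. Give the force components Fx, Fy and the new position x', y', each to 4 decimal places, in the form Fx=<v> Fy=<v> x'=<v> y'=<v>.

Fx=-0.0900 Fy=-5.9700 x'=-12.0090 y'=-4.5970

F_att = 1·(g−p) = 1·(0,-6) = (0.0000,-6.0000)
o1: d²=10 ≤ ρ²=46; F_rep = 3·(-3,1)/10² = (-0.0900,0.0300)
o2: d²=149 > ρ²=46 → inactive
o3: d²=356 > ρ²=46 → inactive
F = F_att + ΣF_rep = (-0.0900,-5.9700)
p' = p + 1/10·F = (-12.0090,-4.5970)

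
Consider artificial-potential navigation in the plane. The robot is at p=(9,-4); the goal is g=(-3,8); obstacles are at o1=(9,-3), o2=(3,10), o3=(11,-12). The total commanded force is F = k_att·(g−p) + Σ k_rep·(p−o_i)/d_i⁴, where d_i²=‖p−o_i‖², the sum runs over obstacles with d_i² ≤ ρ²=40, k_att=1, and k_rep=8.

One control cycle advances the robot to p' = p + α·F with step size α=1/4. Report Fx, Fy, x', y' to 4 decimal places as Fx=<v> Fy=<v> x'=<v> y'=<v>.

F_att = 1·(g−p) = 1·(-12,12) = (-12.0000,12.0000)
o1: d²=1 ≤ ρ²=40; F_rep = 8·(0,-1)/1² = (0.0000,-8.0000)
o2: d²=232 > ρ²=40 → inactive
o3: d²=68 > ρ²=40 → inactive
F = F_att + ΣF_rep = (-12.0000,4.0000)
p' = p + 1/4·F = (6.0000,-3.0000)

Fx=-12.0000 Fy=4.0000 x'=6.0000 y'=-3.0000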